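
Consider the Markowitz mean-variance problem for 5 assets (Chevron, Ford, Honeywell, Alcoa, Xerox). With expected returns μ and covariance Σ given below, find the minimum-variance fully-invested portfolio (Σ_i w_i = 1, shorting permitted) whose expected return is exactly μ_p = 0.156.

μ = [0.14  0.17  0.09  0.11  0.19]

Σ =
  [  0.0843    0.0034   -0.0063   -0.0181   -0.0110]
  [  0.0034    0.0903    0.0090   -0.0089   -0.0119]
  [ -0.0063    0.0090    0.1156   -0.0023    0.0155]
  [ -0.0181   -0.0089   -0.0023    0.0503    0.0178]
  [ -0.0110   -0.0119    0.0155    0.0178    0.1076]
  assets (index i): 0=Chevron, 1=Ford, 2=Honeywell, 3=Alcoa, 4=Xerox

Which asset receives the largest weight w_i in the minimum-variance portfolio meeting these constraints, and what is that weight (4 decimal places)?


p=Σ⁻¹μ = [2.4556  2.2432  0.5666  2.8899  1.7052]
q=Σ⁻¹𝟙 = [18.6181  13.1194  8.2342  26.7904  7.0299]
a=μᵀp=1.418009  b=𝟙ᵀp=9.860535  c=𝟙ᵀq=73.791984  D=ac−b²=7.407528
λ₁=(c·0.156−b)/D = (73.791984·0.156−9.860535)/7.407528 = 0.222883
λ₂=(a−b·0.156)/D = (1.418009−9.860535·0.156)/7.407528 = -0.016231
w* = 0.222883·p + -0.016231·q:
  w_0 = 0.222883·2.4556 + -0.016231·18.6181 = 0.2451  (Chevron)
  w_1 = 0.222883·2.2432 + -0.016231·13.1194 = 0.2870  (Ford)
  w_2 = 0.222883·0.5666 + -0.016231·8.2342 = -0.0074  (Honeywell)
  w_3 = 0.222883·2.8899 + -0.016231·26.7904 = 0.2093  (Alcoa)
  w_4 = 0.222883·1.7052 + -0.016231·7.0299 = 0.2660  (Xerox)
Σw_i=1.0000  μᵀw=0.1560
σ²=wᵀΣw=λ₁·μ_p+λ₂ = 0.222883·0.156 + -0.016231 = 0.018538 ≈ 0.0185

Ford (0.2870)


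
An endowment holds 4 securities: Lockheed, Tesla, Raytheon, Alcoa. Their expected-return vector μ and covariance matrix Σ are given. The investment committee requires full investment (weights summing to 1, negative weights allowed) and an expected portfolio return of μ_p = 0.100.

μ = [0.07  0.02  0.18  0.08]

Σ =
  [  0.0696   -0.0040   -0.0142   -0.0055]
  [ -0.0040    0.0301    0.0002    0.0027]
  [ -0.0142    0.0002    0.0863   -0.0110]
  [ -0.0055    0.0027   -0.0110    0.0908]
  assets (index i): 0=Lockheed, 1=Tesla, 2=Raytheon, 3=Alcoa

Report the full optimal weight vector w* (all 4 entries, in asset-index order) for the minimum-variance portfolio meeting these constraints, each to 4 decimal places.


p=Σ⁻¹μ = [1.6630  0.7553  2.5188  1.2645]
q=Σ⁻¹𝟙 = [20.7994  34.6872  16.6190  13.2550]
a=μᵀp=0.686055  b=𝟙ᵀp=6.201521  c=𝟙ᵀq=85.360619  D=ac−b²=20.103197
λ₁=(c·0.100−b)/D = (85.360619·0.100−6.201521)/20.103197 = 0.116128
λ₂=(a−b·0.100)/D = (0.686055−6.201521·0.100)/20.103197 = 0.003278
w* = 0.116128·p + 0.003278·q:
  w_0 = 0.116128·1.6630 + 0.003278·20.7994 = 0.2613  (Lockheed)
  w_1 = 0.116128·0.7553 + 0.003278·34.6872 = 0.2014  (Tesla)
  w_2 = 0.116128·2.5188 + 0.003278·16.6190 = 0.3470  (Raytheon)
  w_3 = 0.116128·1.2645 + 0.003278·13.2550 = 0.1903  (Alcoa)
Σw_i=1.0000  μᵀw=0.1000
σ²=wᵀΣw=λ₁·μ_p+λ₂ = 0.116128·0.100 + 0.003278 = 0.014891 ≈ 0.0149

0.2613  0.2014  0.3470  0.1903


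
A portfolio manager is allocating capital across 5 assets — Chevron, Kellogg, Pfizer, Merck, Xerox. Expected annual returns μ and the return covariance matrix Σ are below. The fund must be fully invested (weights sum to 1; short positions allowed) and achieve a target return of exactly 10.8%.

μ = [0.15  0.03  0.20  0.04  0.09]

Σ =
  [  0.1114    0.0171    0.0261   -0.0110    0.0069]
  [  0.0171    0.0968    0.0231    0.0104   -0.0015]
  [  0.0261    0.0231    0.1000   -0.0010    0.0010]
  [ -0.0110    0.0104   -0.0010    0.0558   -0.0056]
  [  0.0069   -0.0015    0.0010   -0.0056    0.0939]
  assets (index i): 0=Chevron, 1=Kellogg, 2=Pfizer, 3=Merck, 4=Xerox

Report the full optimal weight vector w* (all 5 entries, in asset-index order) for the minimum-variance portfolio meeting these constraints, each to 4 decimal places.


0.1818  0.0322  0.2348  0.3360  0.2152

g=Σ⁻¹μ = [1.0359  -0.4157  1.8277  1.1239  0.9233]
h=Σ⁻¹𝟙 = [7.8043  5.3855  6.8035  19.7084  11.2651]
a=μᵀg=0.636498  b=𝟙ᵀg=4.495095  c=𝟙ᵀh=50.966717  D=ac−b²=12.234325
λ₁=(c·0.108−b)/D = (50.966717·0.108−4.495095)/12.234325 = 0.082498
λ₂=(a−b·0.108)/D = (0.636498−4.495095·0.108)/12.234325 = 0.012345
w* = 0.082498·g + 0.012345·h:
  w_0 = 0.082498·1.0359 + 0.012345·7.8043 = 0.1818  (Chevron)
  w_1 = 0.082498·-0.4157 + 0.012345·5.3855 = 0.0322  (Kellogg)
  w_2 = 0.082498·1.8277 + 0.012345·6.8035 = 0.2348  (Pfizer)
  w_3 = 0.082498·1.1239 + 0.012345·19.7084 = 0.3360  (Merck)
  w_4 = 0.082498·0.9233 + 0.012345·11.2651 = 0.2152  (Xerox)
Σw_i=1.0000  μᵀw=0.1080
σ²=wᵀΣw=λ₁·μ_p+λ₂ = 0.082498·0.108 + 0.012345 = 0.021254 ≈ 0.0213


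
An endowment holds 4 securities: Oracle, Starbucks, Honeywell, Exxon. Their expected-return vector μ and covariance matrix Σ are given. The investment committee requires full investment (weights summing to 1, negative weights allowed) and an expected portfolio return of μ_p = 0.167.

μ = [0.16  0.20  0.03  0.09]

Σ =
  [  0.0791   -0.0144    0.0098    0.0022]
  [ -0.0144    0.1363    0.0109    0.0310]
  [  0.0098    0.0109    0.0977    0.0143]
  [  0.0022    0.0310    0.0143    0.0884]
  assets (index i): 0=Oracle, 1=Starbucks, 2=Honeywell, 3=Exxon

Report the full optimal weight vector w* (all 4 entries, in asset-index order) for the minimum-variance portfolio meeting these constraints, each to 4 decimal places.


p=Σ⁻¹μ = [2.3294  1.6326  -0.1695  0.4150]
q=Σ⁻¹𝟙 = [12.7079  6.3791  7.1360  7.6046]
a=μᵀp=0.731498  b=𝟙ᵀp=4.207577  c=𝟙ᵀq=33.827574  D=ac−b²=7.041117
λ₁=(c·0.167−b)/D = (33.827574·0.167−4.207577)/7.041117 = 0.204744
λ₂=(a−b·0.167)/D = (0.731498−4.207577·0.167)/7.041117 = 0.004095
w* = 0.204744·p + 0.004095·q:
  w_0 = 0.204744·2.3294 + 0.004095·12.7079 = 0.5290  (Oracle)
  w_1 = 0.204744·1.6326 + 0.004095·6.3791 = 0.3604  (Starbucks)
  w_2 = 0.204744·-0.1695 + 0.004095·7.1360 = -0.0055  (Honeywell)
  w_3 = 0.204744·0.4150 + 0.004095·7.6046 = 0.1161  (Exxon)
Σw_i=1.0000  μᵀw=0.1670
σ²=wᵀΣw=λ₁·μ_p+λ₂ = 0.204744·0.167 + 0.004095 = 0.038287 ≈ 0.0383

0.5290  0.3604  -0.0055  0.1161


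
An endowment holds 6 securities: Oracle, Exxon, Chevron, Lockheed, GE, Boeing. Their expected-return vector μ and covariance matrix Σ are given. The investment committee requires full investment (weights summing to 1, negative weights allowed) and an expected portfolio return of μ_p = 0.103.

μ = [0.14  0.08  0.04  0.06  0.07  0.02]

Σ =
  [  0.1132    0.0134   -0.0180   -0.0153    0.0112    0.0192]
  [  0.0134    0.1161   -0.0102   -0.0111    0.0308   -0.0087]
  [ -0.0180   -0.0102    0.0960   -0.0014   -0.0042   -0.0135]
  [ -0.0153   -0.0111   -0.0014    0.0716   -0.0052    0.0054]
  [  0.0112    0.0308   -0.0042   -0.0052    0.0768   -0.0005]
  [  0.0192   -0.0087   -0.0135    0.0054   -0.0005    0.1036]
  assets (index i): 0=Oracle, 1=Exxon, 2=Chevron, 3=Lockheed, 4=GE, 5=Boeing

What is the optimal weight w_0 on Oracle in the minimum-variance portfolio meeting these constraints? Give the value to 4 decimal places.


0.4608

p=Σ⁻¹μ = [1.4057  0.5574  0.7875  1.2834  0.6130  0.0180]
q=Σ⁻¹𝟙 = [10.0047  8.4961  15.2560  17.7385  10.2525  9.6247]
a=μᵀp=0.393170  b=𝟙ᵀp=4.665075  c=𝟙ᵀq=71.372599  D=ac−b²=6.298669
λ₁=(c·0.103−b)/D = (71.372599·0.103−4.665075)/6.298669 = 0.426487
λ₂=(a−b·0.103)/D = (0.393170−4.665075·0.103)/6.298669 = -0.013865
w* = 0.426487·p + -0.013865·q:
  w_0 = 0.426487·1.4057 + -0.013865·10.0047 = 0.4608  (Oracle)
  w_1 = 0.426487·0.5574 + -0.013865·8.4961 = 0.1199  (Exxon)
  w_2 = 0.426487·0.7875 + -0.013865·15.2560 = 0.1243  (Chevron)
  w_3 = 0.426487·1.2834 + -0.013865·17.7385 = 0.3014  (Lockheed)
  w_4 = 0.426487·0.6130 + -0.013865·10.2525 = 0.1193  (GE)
  w_5 = 0.426487·0.0180 + -0.013865·9.6247 = -0.1258  (Boeing)
Σw_i=1.0000  μᵀw=0.1030
σ²=wᵀΣw=λ₁·μ_p+λ₂ = 0.426487·0.103 + -0.013865 = 0.030063 ≈ 0.0301


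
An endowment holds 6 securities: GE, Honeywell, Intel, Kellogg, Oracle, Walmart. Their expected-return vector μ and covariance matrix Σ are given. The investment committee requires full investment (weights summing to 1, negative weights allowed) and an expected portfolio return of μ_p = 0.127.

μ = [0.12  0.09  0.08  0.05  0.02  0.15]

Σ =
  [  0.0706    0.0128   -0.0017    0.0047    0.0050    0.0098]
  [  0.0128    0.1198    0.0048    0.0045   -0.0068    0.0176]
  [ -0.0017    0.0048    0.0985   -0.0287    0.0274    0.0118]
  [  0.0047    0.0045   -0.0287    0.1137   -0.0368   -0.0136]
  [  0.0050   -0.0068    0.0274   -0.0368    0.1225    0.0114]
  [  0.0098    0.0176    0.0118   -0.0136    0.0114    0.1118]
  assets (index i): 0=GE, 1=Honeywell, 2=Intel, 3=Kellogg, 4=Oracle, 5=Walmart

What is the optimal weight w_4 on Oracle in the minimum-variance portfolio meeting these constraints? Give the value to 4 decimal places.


-0.1174

u=Σ⁻¹μ = [1.4426  0.3673  0.8854  0.7402  0.0421  1.1497]
v=Σ⁻¹𝟙 = [10.8006  5.7399  10.9267  14.7295  9.3914  6.7751]
a=μᵀu=0.487312  b=𝟙ᵀu=4.627368  c=𝟙ᵀv=58.363231  D=ac−b²=7.028581
λ₁=(c·0.127−b)/D = (58.363231·0.127−4.627368)/7.028581 = 0.396206
λ₂=(a−b·0.127)/D = (0.487312−4.627368·0.127)/7.028581 = -0.014279
w* = 0.396206·u + -0.014279·v:
  w_0 = 0.396206·1.4426 + -0.014279·10.8006 = 0.4173  (GE)
  w_1 = 0.396206·0.3673 + -0.014279·5.7399 = 0.0636  (Honeywell)
  w_2 = 0.396206·0.8854 + -0.014279·10.9267 = 0.1948  (Intel)
  w_3 = 0.396206·0.7402 + -0.014279·14.7295 = 0.0830  (Kellogg)
  w_4 = 0.396206·0.0421 + -0.014279·9.3914 = -0.1174  (Oracle)
  w_5 = 0.396206·1.1497 + -0.014279·6.7751 = 0.3588  (Walmart)
Σw_i=1.0000  μᵀw=0.1270
σ²=wᵀΣw=λ₁·μ_p+λ₂ = 0.396206·0.127 + -0.014279 = 0.036039 ≈ 0.0360


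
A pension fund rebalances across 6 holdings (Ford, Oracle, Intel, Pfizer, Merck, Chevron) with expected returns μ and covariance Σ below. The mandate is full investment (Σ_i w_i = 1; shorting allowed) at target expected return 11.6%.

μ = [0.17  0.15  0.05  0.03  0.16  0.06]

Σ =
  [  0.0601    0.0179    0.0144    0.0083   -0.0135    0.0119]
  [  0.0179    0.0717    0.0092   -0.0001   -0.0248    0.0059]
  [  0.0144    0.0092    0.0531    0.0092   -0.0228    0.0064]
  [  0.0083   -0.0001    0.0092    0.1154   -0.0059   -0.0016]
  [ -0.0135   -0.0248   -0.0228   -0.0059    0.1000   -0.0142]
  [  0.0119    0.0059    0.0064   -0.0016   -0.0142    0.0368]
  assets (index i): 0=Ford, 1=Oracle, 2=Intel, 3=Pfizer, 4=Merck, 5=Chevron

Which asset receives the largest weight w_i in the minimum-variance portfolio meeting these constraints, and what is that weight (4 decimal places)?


u=Σ⁻¹μ = [2.2436  2.2930  0.9745  0.1929  2.9185  1.5023]
v=Σ⁻¹𝟙 = [5.6350  15.8632  19.8589  8.3093  23.8176  28.9065]
a=μᵀu=1.336972  b=𝟙ᵀu=10.124857  c=𝟙ᵀv=102.390446  D=ac−b²=34.380415
λ₁=(c·0.116−b)/D = (102.390446·0.116−10.124857)/34.380415 = 0.050972
λ₂=(a−b·0.116)/D = (1.336972−10.124857·0.116)/34.380415 = 0.004726
w* = 0.050972·u + 0.004726·v:
  w_0 = 0.050972·2.2436 + 0.004726·5.6350 = 0.1410  (Ford)
  w_1 = 0.050972·2.2930 + 0.004726·15.8632 = 0.1918  (Oracle)
  w_2 = 0.050972·0.9745 + 0.004726·19.8589 = 0.1435  (Intel)
  w_3 = 0.050972·0.1929 + 0.004726·8.3093 = 0.0491  (Pfizer)
  w_4 = 0.050972·2.9185 + 0.004726·23.8176 = 0.2613  (Merck)
  w_5 = 0.050972·1.5023 + 0.004726·28.9065 = 0.2132  (Chevron)
Σw_i=1.0000  μᵀw=0.1160
σ²=wᵀΣw=λ₁·μ_p+λ₂ = 0.050972·0.116 + 0.004726 = 0.010639 ≈ 0.0106

Merck (0.2613)


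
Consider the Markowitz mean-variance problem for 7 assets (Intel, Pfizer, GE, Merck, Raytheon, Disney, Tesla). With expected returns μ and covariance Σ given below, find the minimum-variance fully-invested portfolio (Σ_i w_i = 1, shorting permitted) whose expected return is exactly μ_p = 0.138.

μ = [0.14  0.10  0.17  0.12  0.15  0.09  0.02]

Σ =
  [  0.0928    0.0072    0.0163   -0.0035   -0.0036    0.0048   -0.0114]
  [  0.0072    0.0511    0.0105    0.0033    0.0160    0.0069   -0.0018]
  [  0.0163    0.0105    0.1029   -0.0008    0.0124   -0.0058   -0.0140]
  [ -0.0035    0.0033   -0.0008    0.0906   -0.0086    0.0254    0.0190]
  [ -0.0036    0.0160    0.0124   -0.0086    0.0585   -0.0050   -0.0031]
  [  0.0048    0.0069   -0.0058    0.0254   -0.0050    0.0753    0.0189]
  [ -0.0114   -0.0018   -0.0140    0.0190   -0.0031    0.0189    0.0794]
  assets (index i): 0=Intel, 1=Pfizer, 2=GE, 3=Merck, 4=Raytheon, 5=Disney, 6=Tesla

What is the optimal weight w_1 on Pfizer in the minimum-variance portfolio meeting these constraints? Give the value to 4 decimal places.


0.0480

g=Σ⁻¹μ = [1.4018  0.5430  1.1601  1.3309  2.5337  0.7995  0.2602]
h=Σ⁻¹𝟙 = [10.7664  10.5543  7.2264  7.9133  15.8022  7.3967  12.6164]
a=μᵀg=1.064698  b=𝟙ᵀg=8.029193  c=𝟙ᵀh=72.275855  D=ac−b²=12.484019
λ₁=(c·0.138−b)/D = (72.275855·0.138−8.029193)/12.484019 = 0.155789
λ₂=(a−b·0.138)/D = (1.064698−8.029193·0.138)/12.484019 = -0.003471
w* = 0.155789·g + -0.003471·h:
  w_0 = 0.155789·1.4018 + -0.003471·10.7664 = 0.1810  (Intel)
  w_1 = 0.155789·0.5430 + -0.003471·10.5543 = 0.0480  (Pfizer)
  w_2 = 0.155789·1.1601 + -0.003471·7.2264 = 0.1556  (GE)
  w_3 = 0.155789·1.3309 + -0.003471·7.9133 = 0.1799  (Merck)
  w_4 = 0.155789·2.5337 + -0.003471·15.8022 = 0.3399  (Raytheon)
  w_5 = 0.155789·0.7995 + -0.003471·7.3967 = 0.0989  (Disney)
  w_6 = 0.155789·0.2602 + -0.003471·12.6164 = -0.0033  (Tesla)
Σw_i=1.0000  μᵀw=0.1380
σ²=wᵀΣw=λ₁·μ_p+λ₂ = 0.155789·0.138 + -0.003471 = 0.018028 ≈ 0.0180


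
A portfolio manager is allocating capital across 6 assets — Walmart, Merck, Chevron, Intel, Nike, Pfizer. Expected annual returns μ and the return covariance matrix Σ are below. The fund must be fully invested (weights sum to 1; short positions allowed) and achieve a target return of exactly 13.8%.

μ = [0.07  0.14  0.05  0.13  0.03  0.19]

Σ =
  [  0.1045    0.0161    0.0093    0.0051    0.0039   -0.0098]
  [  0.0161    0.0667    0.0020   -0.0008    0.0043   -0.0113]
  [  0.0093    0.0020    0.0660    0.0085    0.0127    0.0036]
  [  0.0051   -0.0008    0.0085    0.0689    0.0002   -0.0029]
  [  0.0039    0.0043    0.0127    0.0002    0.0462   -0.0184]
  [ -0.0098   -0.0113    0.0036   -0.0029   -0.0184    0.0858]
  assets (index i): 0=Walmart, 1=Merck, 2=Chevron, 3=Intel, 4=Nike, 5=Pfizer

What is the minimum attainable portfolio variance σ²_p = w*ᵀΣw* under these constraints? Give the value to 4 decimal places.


p=Σ⁻¹μ = [0.4284  2.4278  -0.1084  2.0182  1.6029  2.9997]
q=Σ⁻¹𝟙 = [6.9692  15.0607  5.7545  14.2403  26.0836  20.2681]
a=μᵀp=1.244863  b=𝟙ᵀp=9.368747  c=𝟙ᵀq=88.376341  D=ac−b²=22.243059
λ₁=(c·0.138−b)/D = (88.376341·0.138−9.368747)/22.243059 = 0.127104
λ₂=(a−b·0.138)/D = (1.244863−9.368747·0.138)/22.243059 = -0.002159
w* = 0.127104·p + -0.002159·q:
  w_0 = 0.127104·0.4284 + -0.002159·6.9692 = 0.0394  (Walmart)
  w_1 = 0.127104·2.4278 + -0.002159·15.0607 = 0.2761  (Merck)
  w_2 = 0.127104·-0.1084 + -0.002159·5.7545 = -0.0262  (Chevron)
  w_3 = 0.127104·2.0182 + -0.002159·14.2403 = 0.2258  (Intel)
  w_4 = 0.127104·1.6029 + -0.002159·26.0836 = 0.1474  (Nike)
  w_5 = 0.127104·2.9997 + -0.002159·20.2681 = 0.3375  (Pfizer)
Σw_i=1.0000  μᵀw=0.1380
σ²=wᵀΣw=λ₁·μ_p+λ₂ = 0.127104·0.138 + -0.002159 = 0.015381 ≈ 0.0154

0.0154


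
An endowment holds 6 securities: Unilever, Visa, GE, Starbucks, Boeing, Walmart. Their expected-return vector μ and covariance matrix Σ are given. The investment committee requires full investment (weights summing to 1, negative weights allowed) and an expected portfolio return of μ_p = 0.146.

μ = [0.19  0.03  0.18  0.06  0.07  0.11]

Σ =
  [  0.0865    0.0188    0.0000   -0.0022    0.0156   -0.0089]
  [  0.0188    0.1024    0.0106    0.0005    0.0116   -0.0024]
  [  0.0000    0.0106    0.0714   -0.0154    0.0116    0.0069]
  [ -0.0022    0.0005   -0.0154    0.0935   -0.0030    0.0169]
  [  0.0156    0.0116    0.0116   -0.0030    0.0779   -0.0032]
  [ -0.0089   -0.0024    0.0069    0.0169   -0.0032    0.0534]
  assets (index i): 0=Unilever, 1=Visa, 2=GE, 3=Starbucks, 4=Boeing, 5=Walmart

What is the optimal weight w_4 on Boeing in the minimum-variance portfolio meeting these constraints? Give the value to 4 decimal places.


0.0590

u=Σ⁻¹μ = [2.4632  -0.4035  2.5359  0.7845  0.1956  1.8881]
v=Σ⁻¹𝟙 = [10.6054  5.8543  12.2797  10.2503  9.0842  16.4709]
a=μᵀu=1.180807  b=𝟙ᵀu=7.463724  c=𝟙ᵀv=64.544907  D=ac−b²=20.507912
λ₁=(c·0.146−b)/D = (64.544907·0.146−7.463724)/20.507912 = 0.095565
λ₂=(a−b·0.146)/D = (1.180807−7.463724·0.146)/20.507912 = 0.004442
w* = 0.095565·u + 0.004442·v:
  w_0 = 0.095565·2.4632 + 0.004442·10.6054 = 0.2825  (Unilever)
  w_1 = 0.095565·-0.4035 + 0.004442·5.8543 = -0.0126  (Visa)
  w_2 = 0.095565·2.5359 + 0.004442·12.2797 = 0.2969  (GE)
  w_3 = 0.095565·0.7845 + 0.004442·10.2503 = 0.1205  (Starbucks)
  w_4 = 0.095565·0.1956 + 0.004442·9.0842 = 0.0590  (Boeing)
  w_5 = 0.095565·1.8881 + 0.004442·16.4709 = 0.2536  (Walmart)
Σw_i=1.0000  μᵀw=0.1460
σ²=wᵀΣw=λ₁·μ_p+λ₂ = 0.095565·0.146 + 0.004442 = 0.018395 ≈ 0.0184


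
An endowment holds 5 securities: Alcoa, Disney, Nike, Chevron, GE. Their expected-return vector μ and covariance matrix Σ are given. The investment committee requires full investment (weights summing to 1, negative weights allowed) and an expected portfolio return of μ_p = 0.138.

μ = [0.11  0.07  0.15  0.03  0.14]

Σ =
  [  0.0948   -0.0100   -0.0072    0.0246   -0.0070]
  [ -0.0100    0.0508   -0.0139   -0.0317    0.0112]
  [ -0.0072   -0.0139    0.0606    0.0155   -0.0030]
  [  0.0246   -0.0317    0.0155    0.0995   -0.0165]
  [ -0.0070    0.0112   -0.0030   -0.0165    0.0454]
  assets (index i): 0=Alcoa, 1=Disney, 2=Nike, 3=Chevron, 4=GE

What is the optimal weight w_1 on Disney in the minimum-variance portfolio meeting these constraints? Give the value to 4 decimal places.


p=Σ⁻¹μ = [1.7158  2.2783  3.1977  0.6407  3.2304]
q=Σ⁻¹𝟙 = [12.8976  34.5782  22.4548  18.2965  23.6181]
a=μᵀp=1.299348  b=𝟙ᵀp=11.062853  c=𝟙ᵀq=111.845123  D=ac−b²=22.938968
λ₁=(c·0.138−b)/D = (111.845123·0.138−11.062853)/22.938968 = 0.190583
λ₂=(a−b·0.138)/D = (1.299348−11.062853·0.138)/22.938968 = -0.009910
w* = 0.190583·p + -0.009910·q:
  w_0 = 0.190583·1.7158 + -0.009910·12.8976 = 0.1992  (Alcoa)
  w_1 = 0.190583·2.2783 + -0.009910·34.5782 = 0.0915  (Disney)
  w_2 = 0.190583·3.1977 + -0.009910·22.4548 = 0.3869  (Nike)
  w_3 = 0.190583·0.6407 + -0.009910·18.2965 = -0.0592  (Chevron)
  w_4 = 0.190583·3.2304 + -0.009910·23.6181 = 0.3816  (GE)
Σw_i=1.0000  μᵀw=0.1380
σ²=wᵀΣw=λ₁·μ_p+λ₂ = 0.190583·0.138 + -0.009910 = 0.016390 ≈ 0.0164

0.0915


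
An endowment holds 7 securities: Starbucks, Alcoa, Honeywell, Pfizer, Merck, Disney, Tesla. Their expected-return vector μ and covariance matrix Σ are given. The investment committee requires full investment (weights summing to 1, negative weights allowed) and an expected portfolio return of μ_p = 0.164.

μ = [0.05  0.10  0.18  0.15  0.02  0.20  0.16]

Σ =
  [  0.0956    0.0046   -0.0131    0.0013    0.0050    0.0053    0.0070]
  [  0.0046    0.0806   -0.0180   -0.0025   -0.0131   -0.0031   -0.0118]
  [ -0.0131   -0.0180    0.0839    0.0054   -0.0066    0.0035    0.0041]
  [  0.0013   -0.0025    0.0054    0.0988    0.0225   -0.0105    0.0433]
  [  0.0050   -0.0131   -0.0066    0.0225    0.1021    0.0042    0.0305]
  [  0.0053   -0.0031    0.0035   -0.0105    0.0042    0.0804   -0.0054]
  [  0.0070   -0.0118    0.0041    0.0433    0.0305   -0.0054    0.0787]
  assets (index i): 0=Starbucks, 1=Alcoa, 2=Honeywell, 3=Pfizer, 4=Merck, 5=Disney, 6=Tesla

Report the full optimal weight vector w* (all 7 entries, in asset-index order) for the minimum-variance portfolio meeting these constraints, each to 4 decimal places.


u=Σ⁻¹μ = [0.4552  2.1186  2.3775  0.9247  -0.3083  2.7058  1.9827]
v=Σ⁻¹𝟙 = [10.0388  18.8997  16.9504  5.2257  8.6455  12.5619  8.4005]
a=μᵀu=1.653495  b=𝟙ᵀu=10.256212  c=𝟙ᵀv=80.722572  D=ac−b²=28.284500
λ₁=(c·0.164−b)/D = (80.722572·0.164−10.256212)/28.284500 = 0.105439
λ₂=(a−b·0.164)/D = (1.653495−10.256212·0.164)/28.284500 = -0.001008
w* = 0.105439·u + -0.001008·v:
  w_0 = 0.105439·0.4552 + -0.001008·10.0388 = 0.0379  (Starbucks)
  w_1 = 0.105439·2.1186 + -0.001008·18.8997 = 0.2043  (Alcoa)
  w_2 = 0.105439·2.3775 + -0.001008·16.9504 = 0.2336  (Honeywell)
  w_3 = 0.105439·0.9247 + -0.001008·5.2257 = 0.0922  (Pfizer)
  w_4 = 0.105439·-0.3083 + -0.001008·8.6455 = -0.0412  (Merck)
  w_5 = 0.105439·2.7058 + -0.001008·12.5619 = 0.2726  (Disney)
  w_6 = 0.105439·1.9827 + -0.001008·8.4005 = 0.2006  (Tesla)
Σw_i=1.0000  μᵀw=0.1640
σ²=wᵀΣw=λ₁·μ_p+λ₂ = 0.105439·0.164 + -0.001008 = 0.016284 ≈ 0.0163

0.0379  0.2043  0.2336  0.0922  -0.0412  0.2726  0.2006


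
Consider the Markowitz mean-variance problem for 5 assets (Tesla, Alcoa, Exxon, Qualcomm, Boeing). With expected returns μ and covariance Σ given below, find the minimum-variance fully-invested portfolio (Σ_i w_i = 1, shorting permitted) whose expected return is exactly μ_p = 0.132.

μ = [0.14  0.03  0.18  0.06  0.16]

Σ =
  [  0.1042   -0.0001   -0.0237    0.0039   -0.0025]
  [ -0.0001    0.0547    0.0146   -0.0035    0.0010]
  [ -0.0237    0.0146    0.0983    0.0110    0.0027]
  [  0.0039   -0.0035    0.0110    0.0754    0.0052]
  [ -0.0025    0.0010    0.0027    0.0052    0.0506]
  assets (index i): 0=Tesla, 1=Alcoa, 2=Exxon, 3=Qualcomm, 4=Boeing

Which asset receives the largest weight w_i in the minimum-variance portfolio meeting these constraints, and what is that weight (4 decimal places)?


x=Σ⁻¹μ = [1.9133  -0.0828  2.2014  0.1563  3.1247]
y=Σ⁻¹𝟙 = [11.6596  16.3005  8.8421  10.8552  18.4294]
a=μᵀx=1.170962  b=𝟙ᵀx=7.312946  c=𝟙ᵀy=66.086732  D=ac−b²=23.905880
λ₁=(c·0.132−b)/D = (66.086732·0.132−7.312946)/23.905880 = 0.059002
λ₂=(a−b·0.132)/D = (1.170962−7.312946·0.132)/23.905880 = 0.008603
w* = 0.059002·x + 0.008603·y:
  w_0 = 0.059002·1.9133 + 0.008603·11.6596 = 0.2132  (Tesla)
  w_1 = 0.059002·-0.0828 + 0.008603·16.3005 = 0.1353  (Alcoa)
  w_2 = 0.059002·2.2014 + 0.008603·8.8421 = 0.2060  (Exxon)
  w_3 = 0.059002·0.1563 + 0.008603·10.8552 = 0.1026  (Qualcomm)
  w_4 = 0.059002·3.1247 + 0.008603·18.4294 = 0.3429  (Boeing)
Σw_i=1.0000  μᵀw=0.1320
σ²=wᵀΣw=λ₁·μ_p+λ₂ = 0.059002·0.132 + 0.008603 = 0.016391 ≈ 0.0164

Boeing (0.3429)


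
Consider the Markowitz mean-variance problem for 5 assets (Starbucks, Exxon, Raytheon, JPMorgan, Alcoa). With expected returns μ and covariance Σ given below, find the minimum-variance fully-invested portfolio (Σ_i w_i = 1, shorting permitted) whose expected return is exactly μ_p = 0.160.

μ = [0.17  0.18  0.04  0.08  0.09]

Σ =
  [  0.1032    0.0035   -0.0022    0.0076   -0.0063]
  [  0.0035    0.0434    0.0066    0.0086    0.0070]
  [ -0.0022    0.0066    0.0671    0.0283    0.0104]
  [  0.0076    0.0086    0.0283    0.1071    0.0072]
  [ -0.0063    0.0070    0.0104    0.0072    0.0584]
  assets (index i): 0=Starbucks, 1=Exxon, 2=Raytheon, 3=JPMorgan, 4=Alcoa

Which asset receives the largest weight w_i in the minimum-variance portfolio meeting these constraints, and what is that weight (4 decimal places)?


x=Σ⁻¹μ = [1.5752  3.7747  -0.0219  0.2551  1.2310]
y=Σ⁻¹𝟙 = [9.8688  17.7922  9.7702  3.6946  13.8599]
a=μᵀx=1.077543  b=𝟙ᵀx=6.814064  c=𝟙ᵀy=54.985748  D=ac−b²=12.818018
λ₁=(c·0.160−b)/D = (54.985748·0.160−6.814064)/12.818018 = 0.154755
λ₂=(a−b·0.160)/D = (1.077543−6.814064·0.160)/12.818018 = -0.000991
w* = 0.154755·x + -0.000991·y:
  w_0 = 0.154755·1.5752 + -0.000991·9.8688 = 0.2340  (Starbucks)
  w_1 = 0.154755·3.7747 + -0.000991·17.7922 = 0.5665  (Exxon)
  w_2 = 0.154755·-0.0219 + -0.000991·9.7702 = -0.0131  (Raytheon)
  w_3 = 0.154755·0.2551 + -0.000991·3.6946 = 0.0358  (JPMorgan)
  w_4 = 0.154755·1.2310 + -0.000991·13.8599 = 0.1768  (Alcoa)
Σw_i=1.0000  μᵀw=0.1600
σ²=wᵀΣw=λ₁·μ_p+λ₂ = 0.154755·0.160 + -0.000991 = 0.023769 ≈ 0.0238

Exxon (0.5665)


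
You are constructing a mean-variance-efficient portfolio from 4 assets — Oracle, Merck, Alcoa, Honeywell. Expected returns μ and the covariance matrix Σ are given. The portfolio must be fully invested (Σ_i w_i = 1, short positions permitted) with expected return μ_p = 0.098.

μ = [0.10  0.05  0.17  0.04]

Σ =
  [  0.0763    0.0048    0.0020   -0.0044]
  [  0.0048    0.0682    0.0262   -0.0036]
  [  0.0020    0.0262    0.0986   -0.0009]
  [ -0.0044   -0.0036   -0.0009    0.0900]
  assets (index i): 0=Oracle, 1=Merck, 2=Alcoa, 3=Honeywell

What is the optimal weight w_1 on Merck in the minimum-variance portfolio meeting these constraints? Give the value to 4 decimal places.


0.1644

p=Σ⁻¹μ = [1.2953  0.0174  1.6980  0.5254]
q=Σ⁻¹𝟙 = [12.8942  11.7658  6.8661  12.2808]
a=μᵀp=0.440085  b=𝟙ᵀp=3.536183  c=𝟙ᵀq=43.806898  D=ac−b²=6.774182
λ₁=(c·0.098−b)/D = (43.806898·0.098−3.536183)/6.774182 = 0.111732
λ₂=(a−b·0.098)/D = (0.440085−3.536183·0.098)/6.774182 = 0.013808
w* = 0.111732·p + 0.013808·q:
  w_0 = 0.111732·1.2953 + 0.013808·12.8942 = 0.3228  (Oracle)
  w_1 = 0.111732·0.0174 + 0.013808·11.7658 = 0.1644  (Merck)
  w_2 = 0.111732·1.6980 + 0.013808·6.8661 = 0.2845  (Alcoa)
  w_3 = 0.111732·0.5254 + 0.013808·12.2808 = 0.2283  (Honeywell)
Σw_i=1.0000  μᵀw=0.0980
σ²=wᵀΣw=λ₁·μ_p+λ₂ = 0.111732·0.098 + 0.013808 = 0.024758 ≈ 0.0248


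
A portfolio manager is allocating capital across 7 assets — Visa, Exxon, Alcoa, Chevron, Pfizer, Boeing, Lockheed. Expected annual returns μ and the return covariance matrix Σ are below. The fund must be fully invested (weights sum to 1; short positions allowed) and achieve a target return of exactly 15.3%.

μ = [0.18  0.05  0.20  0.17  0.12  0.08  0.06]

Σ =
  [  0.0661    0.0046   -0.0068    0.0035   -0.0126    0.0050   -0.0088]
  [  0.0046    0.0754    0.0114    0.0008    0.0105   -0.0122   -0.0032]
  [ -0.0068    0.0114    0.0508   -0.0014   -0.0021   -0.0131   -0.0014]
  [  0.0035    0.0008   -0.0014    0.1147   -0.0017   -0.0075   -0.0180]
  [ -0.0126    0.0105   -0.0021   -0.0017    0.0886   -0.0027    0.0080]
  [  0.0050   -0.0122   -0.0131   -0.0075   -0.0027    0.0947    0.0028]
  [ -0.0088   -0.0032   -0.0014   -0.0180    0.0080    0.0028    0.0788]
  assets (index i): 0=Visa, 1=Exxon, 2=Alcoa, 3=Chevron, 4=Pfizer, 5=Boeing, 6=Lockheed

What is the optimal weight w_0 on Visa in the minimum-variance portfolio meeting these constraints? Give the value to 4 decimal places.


p=Σ⁻¹μ = [3.6219  -0.3180  5.0406  1.7796  1.9794  1.4659  1.3960]
q=Σ⁻¹𝟙 = [19.9691  9.4328  25.4526  12.1494  12.7969  15.0748  16.6961]
a=μᵀp=2.385248  b=𝟙ᵀp=14.965383  c=𝟙ᵀq=111.571793  D=ac−b²=42.163700
λ₁=(c·0.153−b)/D = (111.571793·0.153−14.965383)/42.163700 = 0.049927
λ₂=(a−b·0.153)/D = (2.385248−14.965383·0.153)/42.163700 = 0.002266
w* = 0.049927·p + 0.002266·q:
  w_0 = 0.049927·3.6219 + 0.002266·19.9691 = 0.2261  (Visa)
  w_1 = 0.049927·-0.3180 + 0.002266·9.4328 = 0.0055  (Exxon)
  w_2 = 0.049927·5.0406 + 0.002266·25.4526 = 0.3093  (Alcoa)
  w_3 = 0.049927·1.7796 + 0.002266·12.1494 = 0.1164  (Chevron)
  w_4 = 0.049927·1.9794 + 0.002266·12.7969 = 0.1278  (Pfizer)
  w_5 = 0.049927·1.4659 + 0.002266·15.0748 = 0.1074  (Boeing)
  w_6 = 0.049927·1.3960 + 0.002266·16.6961 = 0.1075  (Lockheed)
Σw_i=1.0000  μᵀw=0.1530
σ²=wᵀΣw=λ₁·μ_p+λ₂ = 0.049927·0.153 + 0.002266 = 0.009905 ≈ 0.0099

0.2261


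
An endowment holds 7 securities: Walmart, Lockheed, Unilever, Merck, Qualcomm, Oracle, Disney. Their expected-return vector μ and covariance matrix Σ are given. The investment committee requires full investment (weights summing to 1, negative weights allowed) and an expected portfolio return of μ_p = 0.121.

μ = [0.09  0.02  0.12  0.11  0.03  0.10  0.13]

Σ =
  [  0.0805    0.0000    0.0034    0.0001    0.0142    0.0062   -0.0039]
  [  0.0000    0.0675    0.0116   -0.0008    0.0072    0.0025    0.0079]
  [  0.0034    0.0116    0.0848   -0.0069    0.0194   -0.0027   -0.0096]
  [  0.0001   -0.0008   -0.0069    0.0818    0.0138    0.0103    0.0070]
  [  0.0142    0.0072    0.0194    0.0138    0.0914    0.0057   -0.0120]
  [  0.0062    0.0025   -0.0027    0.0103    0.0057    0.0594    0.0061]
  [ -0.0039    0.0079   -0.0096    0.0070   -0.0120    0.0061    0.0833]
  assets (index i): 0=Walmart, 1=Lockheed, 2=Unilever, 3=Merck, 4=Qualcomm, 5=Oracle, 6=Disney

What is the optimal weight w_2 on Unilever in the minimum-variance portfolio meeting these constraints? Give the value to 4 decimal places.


g=Σ⁻¹μ = [1.0632  -0.2035  1.7821  1.2336  -0.2572  1.3087  1.5985]
h=Σ⁻¹𝟙 = [10.6080  10.5853  11.2173  9.7835  5.3842  12.3633  11.8384]
a=μᵀg=0.772138  b=𝟙ᵀg=6.525544  c=𝟙ᵀh=71.780070  D=ac−b²=12.841411
λ₁=(c·0.121−b)/D = (71.780070·0.121−6.525544)/12.841411 = 0.168194
λ₂=(a−b·0.121)/D = (0.772138−6.525544·0.121)/12.841411 = -0.001359
w* = 0.168194·g + -0.001359·h:
  w_0 = 0.168194·1.0632 + -0.001359·10.6080 = 0.1644  (Walmart)
  w_1 = 0.168194·-0.2035 + -0.001359·10.5853 = -0.0486  (Lockheed)
  w_2 = 0.168194·1.7821 + -0.001359·11.2173 = 0.2845  (Unilever)
  w_3 = 0.168194·1.2336 + -0.001359·9.7835 = 0.1942  (Merck)
  w_4 = 0.168194·-0.2572 + -0.001359·5.3842 = -0.0506  (Qualcomm)
  w_5 = 0.168194·1.3087 + -0.001359·12.3633 = 0.2033  (Oracle)
  w_6 = 0.168194·1.5985 + -0.001359·11.8384 = 0.2528  (Disney)
Σw_i=1.0000  μᵀw=0.1210
σ²=wᵀΣw=λ₁·μ_p+λ₂ = 0.168194·0.121 + -0.001359 = 0.018992 ≈ 0.0190

0.2845


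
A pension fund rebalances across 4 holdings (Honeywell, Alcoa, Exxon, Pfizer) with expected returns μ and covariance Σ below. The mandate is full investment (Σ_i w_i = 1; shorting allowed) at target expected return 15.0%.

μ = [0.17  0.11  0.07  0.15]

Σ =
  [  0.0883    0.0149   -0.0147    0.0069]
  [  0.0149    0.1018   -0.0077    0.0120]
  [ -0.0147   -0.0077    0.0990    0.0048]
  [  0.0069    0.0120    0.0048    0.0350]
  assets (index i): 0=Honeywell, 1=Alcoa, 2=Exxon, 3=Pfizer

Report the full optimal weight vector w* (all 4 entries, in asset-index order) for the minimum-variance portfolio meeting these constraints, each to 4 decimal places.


p=Σ⁻¹μ = [1.6958  0.4601  0.8161  3.6817]
q=Σ⁻¹𝟙 = [10.2871  6.4619  11.0249  22.8159]
a=μᵀp=0.948283  b=𝟙ᵀp=6.653747  c=𝟙ᵀq=50.589798  D=ac−b²=3.701092
λ₁=(c·0.150−b)/D = (50.589798·0.150−6.653747)/3.701092 = 0.252553
λ₂=(a−b·0.150)/D = (0.948283−6.653747·0.150)/3.701092 = -0.013450
w* = 0.252553·p + -0.013450·q:
  w_0 = 0.252553·1.6958 + -0.013450·10.2871 = 0.2899  (Honeywell)
  w_1 = 0.252553·0.4601 + -0.013450·6.4619 = 0.0293  (Alcoa)
  w_2 = 0.252553·0.8161 + -0.013450·11.0249 = 0.0578  (Exxon)
  w_3 = 0.252553·3.6817 + -0.013450·22.8159 = 0.6230  (Pfizer)
Σw_i=1.0000  μᵀw=0.1500
σ²=wᵀΣw=λ₁·μ_p+λ₂ = 0.252553·0.150 + -0.013450 = 0.024433 ≈ 0.0244

0.2899  0.0293  0.0578  0.6230


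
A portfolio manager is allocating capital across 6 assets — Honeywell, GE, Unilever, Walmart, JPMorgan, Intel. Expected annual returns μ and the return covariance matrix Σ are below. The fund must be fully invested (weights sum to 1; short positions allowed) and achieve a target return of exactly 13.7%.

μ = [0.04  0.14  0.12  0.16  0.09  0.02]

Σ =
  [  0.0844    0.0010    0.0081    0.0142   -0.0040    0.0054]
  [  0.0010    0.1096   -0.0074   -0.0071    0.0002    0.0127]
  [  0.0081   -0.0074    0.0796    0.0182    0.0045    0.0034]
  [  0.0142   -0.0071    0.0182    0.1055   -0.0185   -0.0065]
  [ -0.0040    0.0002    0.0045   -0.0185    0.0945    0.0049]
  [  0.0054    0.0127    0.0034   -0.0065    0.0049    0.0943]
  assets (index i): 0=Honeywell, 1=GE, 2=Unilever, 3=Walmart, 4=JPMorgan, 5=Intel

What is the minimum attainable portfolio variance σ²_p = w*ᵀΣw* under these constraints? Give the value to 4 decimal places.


p=Σ⁻¹μ = [0.1287  1.4570  1.1940  1.6046  1.2113  0.0131]
q=Σ⁻¹𝟙 = [9.2115  9.2888  9.1777  9.9142  12.0125  8.5543]
a=μᵀp=0.718422  b=𝟙ᵀp=5.608701  c=𝟙ᵀq=58.158971  D=ac−b²=10.325169
λ₁=(c·0.137−b)/D = (58.158971·0.137−5.608701)/10.325169 = 0.228478
λ₂=(a−b·0.137)/D = (0.718422−5.608701·0.137)/10.325169 = -0.004840
w* = 0.228478·p + -0.004840·q:
  w_0 = 0.228478·0.1287 + -0.004840·9.2115 = -0.0152  (Honeywell)
  w_1 = 0.228478·1.4570 + -0.004840·9.2888 = 0.2879  (GE)
  w_2 = 0.228478·1.1940 + -0.004840·9.1777 = 0.2284  (Unilever)
  w_3 = 0.228478·1.6046 + -0.004840·9.9142 = 0.3186  (Walmart)
  w_4 = 0.228478·1.2113 + -0.004840·12.0125 = 0.2186  (JPMorgan)
  w_5 = 0.228478·0.0131 + -0.004840·8.5543 = -0.0384  (Intel)
Σw_i=1.0000  μᵀw=0.1370
σ²=wᵀΣw=λ₁·μ_p+λ₂ = 0.228478·0.137 + -0.004840 = 0.026462 ≈ 0.0265

0.0265


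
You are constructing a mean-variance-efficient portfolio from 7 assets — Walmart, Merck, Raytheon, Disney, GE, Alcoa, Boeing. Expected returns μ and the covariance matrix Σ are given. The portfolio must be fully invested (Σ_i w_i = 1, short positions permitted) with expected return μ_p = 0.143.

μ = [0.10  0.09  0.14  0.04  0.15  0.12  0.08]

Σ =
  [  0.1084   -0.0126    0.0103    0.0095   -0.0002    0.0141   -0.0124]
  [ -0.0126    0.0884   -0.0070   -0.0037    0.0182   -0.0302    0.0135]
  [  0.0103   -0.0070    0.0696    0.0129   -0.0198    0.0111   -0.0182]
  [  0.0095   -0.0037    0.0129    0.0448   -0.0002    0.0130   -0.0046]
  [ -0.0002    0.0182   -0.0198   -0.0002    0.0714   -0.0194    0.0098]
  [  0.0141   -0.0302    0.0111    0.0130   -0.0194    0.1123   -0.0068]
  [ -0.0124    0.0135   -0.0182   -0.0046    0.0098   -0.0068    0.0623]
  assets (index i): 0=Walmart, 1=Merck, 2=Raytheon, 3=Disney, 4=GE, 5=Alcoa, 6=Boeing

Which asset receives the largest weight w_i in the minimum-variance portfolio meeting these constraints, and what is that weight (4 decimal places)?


g=Σ⁻¹μ = [0.7843  1.0332  3.1049  -0.3437  2.8819  1.5888  1.8181]
h=Σ⁻¹𝟙 = [8.3270  12.0303  19.9774  14.6277  16.8603  11.5884  20.6307]
a=μᵀg=1.360740  b=𝟙ᵀg=10.867483  c=𝟙ᵀh=104.041835  D=ac−b²=23.471735
λ₁=(c·0.143−b)/D = (104.041835·0.143−10.867483)/23.471735 = 0.170865
λ₂=(a−b·0.143)/D = (1.360740−10.867483·0.143)/23.471735 = -0.008236
w* = 0.170865·g + -0.008236·h:
  w_0 = 0.170865·0.7843 + -0.008236·8.3270 = 0.0654  (Walmart)
  w_1 = 0.170865·1.0332 + -0.008236·12.0303 = 0.0775  (Merck)
  w_2 = 0.170865·3.1049 + -0.008236·19.9774 = 0.3660  (Raytheon)
  w_3 = 0.170865·-0.3437 + -0.008236·14.6277 = -0.1792  (Disney)
  w_4 = 0.170865·2.8819 + -0.008236·16.8603 = 0.3536  (GE)
  w_5 = 0.170865·1.5888 + -0.008236·11.5884 = 0.1760  (Alcoa)
  w_6 = 0.170865·1.8181 + -0.008236·20.6307 = 0.1407  (Boeing)
Σw_i=1.0000  μᵀw=0.1430
σ²=wᵀΣw=λ₁·μ_p+λ₂ = 0.170865·0.143 + -0.008236 = 0.016198 ≈ 0.0162

Raytheon (0.3660)


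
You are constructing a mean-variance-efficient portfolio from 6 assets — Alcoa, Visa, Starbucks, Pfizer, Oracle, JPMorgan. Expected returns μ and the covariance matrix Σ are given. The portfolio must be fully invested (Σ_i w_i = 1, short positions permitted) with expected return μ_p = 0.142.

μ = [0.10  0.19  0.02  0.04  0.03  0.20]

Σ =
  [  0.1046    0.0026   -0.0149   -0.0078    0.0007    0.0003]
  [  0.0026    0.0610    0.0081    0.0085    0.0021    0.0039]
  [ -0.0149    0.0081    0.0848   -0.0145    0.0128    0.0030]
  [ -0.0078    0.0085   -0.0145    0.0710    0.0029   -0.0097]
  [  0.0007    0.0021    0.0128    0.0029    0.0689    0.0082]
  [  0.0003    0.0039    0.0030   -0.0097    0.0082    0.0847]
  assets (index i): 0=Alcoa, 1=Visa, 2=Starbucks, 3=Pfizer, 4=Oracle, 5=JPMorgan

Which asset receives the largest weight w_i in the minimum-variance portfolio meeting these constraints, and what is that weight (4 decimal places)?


x=Σ⁻¹μ = [0.9544  2.8095  0.1692  0.6804  0.0063  2.2998]
y=Σ⁻¹𝟙 = [12.6300  10.2942  14.3681  18.4376  9.1983  11.9997]
a=μᵀx=1.120009  b=𝟙ᵀx=6.919657  c=𝟙ᵀy=76.927903  D=ac−b²=38.278309
λ₁=(c·0.142−b)/D = (76.927903·0.142−6.919657)/38.278309 = 0.104605
λ₂=(a−b·0.142)/D = (1.120009−6.919657·0.142)/38.278309 = 0.003590
w* = 0.104605·x + 0.003590·y:
  w_0 = 0.104605·0.9544 + 0.003590·12.6300 = 0.1452  (Alcoa)
  w_1 = 0.104605·2.8095 + 0.003590·10.2942 = 0.3308  (Visa)
  w_2 = 0.104605·0.1692 + 0.003590·14.3681 = 0.0693  (Starbucks)
  w_3 = 0.104605·0.6804 + 0.003590·18.4376 = 0.1374  (Pfizer)
  w_4 = 0.104605·0.0063 + 0.003590·9.1983 = 0.0337  (Oracle)
  w_5 = 0.104605·2.2998 + 0.003590·11.9997 = 0.2837  (JPMorgan)
Σw_i=1.0000  μᵀw=0.1420
σ²=wᵀΣw=λ₁·μ_p+λ₂ = 0.104605·0.142 + 0.003590 = 0.018444 ≈ 0.0184

Visa (0.3308)


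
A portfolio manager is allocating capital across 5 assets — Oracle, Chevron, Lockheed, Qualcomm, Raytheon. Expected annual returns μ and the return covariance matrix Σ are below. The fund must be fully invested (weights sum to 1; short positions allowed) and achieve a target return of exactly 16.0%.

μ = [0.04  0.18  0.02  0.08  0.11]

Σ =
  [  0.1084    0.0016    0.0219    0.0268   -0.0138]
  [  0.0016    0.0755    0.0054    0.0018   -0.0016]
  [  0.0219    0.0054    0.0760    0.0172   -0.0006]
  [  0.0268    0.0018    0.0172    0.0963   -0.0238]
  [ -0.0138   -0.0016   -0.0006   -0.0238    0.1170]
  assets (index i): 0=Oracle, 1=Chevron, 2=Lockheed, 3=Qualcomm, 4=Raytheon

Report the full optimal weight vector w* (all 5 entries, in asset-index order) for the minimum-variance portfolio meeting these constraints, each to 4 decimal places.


0.0196  0.6340  -0.1555  0.2334  0.2685

u=Σ⁻¹μ = [0.2723  2.3944  -0.2133  1.0491  1.2174]
v=Σ⁻¹𝟙 = [6.4221  12.5266  8.3083  9.7200  11.4956]
a=μᵀu=0.655457  b=𝟙ᵀu=4.719950  c=𝟙ᵀv=48.472499  D=ac−b²=9.493706
λ₁=(c·0.160−b)/D = (48.472499·0.160−4.719950)/9.493706 = 0.319754
λ₂=(a−b·0.160)/D = (0.655457−4.719950·0.160)/9.493706 = -0.010505
w* = 0.319754·u + -0.010505·v:
  w_0 = 0.319754·0.2723 + -0.010505·6.4221 = 0.0196  (Oracle)
  w_1 = 0.319754·2.3944 + -0.010505·12.5266 = 0.6340  (Chevron)
  w_2 = 0.319754·-0.2133 + -0.010505·8.3083 = -0.1555  (Lockheed)
  w_3 = 0.319754·1.0491 + -0.010505·9.7200 = 0.2334  (Qualcomm)
  w_4 = 0.319754·1.2174 + -0.010505·11.4956 = 0.2685  (Raytheon)
Σw_i=1.0000  μᵀw=0.1600
σ²=wᵀΣw=λ₁·μ_p+λ₂ = 0.319754·0.160 + -0.010505 = 0.040655 ≈ 0.0407


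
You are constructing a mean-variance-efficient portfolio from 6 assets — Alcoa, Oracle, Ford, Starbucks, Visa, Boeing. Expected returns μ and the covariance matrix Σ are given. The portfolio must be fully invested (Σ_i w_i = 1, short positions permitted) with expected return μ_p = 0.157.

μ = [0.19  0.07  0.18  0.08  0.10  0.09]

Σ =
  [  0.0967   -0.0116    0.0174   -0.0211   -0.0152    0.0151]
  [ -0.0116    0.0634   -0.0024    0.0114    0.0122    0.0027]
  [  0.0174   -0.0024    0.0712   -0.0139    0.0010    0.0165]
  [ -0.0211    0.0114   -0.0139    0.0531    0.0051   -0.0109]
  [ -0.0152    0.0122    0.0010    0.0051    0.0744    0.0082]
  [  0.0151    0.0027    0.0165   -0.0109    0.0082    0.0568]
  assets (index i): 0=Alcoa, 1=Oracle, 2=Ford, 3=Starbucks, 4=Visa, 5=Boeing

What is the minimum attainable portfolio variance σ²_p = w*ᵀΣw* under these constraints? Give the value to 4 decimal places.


0.0220

g=Σ⁻¹μ = [2.3972  0.8186  2.3825  2.8884  1.4070  0.5674]
h=Σ⁻¹𝟙 = [15.0879  11.4040  12.9267  27.3438  11.1800  12.9307]
a=μᵀg=1.364450  b=𝟙ᵀg=10.461063  c=𝟙ᵀh=90.873172  D=ac−b²=14.558109
λ₁=(c·0.157−b)/D = (90.873172·0.157−10.461063)/14.558109 = 0.261437
λ₂=(a−b·0.157)/D = (1.364450−10.461063·0.157)/14.558109 = -0.019092
w* = 0.261437·g + -0.019092·h:
  w_0 = 0.261437·2.3972 + -0.019092·15.0879 = 0.3387  (Alcoa)
  w_1 = 0.261437·0.8186 + -0.019092·11.4040 = -0.0037  (Oracle)
  w_2 = 0.261437·2.3825 + -0.019092·12.9267 = 0.3761  (Ford)
  w_3 = 0.261437·2.8884 + -0.019092·27.3438 = 0.2331  (Starbucks)
  w_4 = 0.261437·1.4070 + -0.019092·11.1800 = 0.1544  (Visa)
  w_5 = 0.261437·0.5674 + -0.019092·12.9307 = -0.0985  (Boeing)
Σw_i=1.0000  μᵀw=0.1570
σ²=wᵀΣw=λ₁·μ_p+λ₂ = 0.261437·0.157 + -0.019092 = 0.021954 ≈ 0.0220
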